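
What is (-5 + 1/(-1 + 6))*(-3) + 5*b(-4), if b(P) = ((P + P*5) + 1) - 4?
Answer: -603/5 ≈ -120.60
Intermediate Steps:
b(P) = -3 + 6*P (b(P) = ((P + 5*P) + 1) - 4 = (6*P + 1) - 4 = (1 + 6*P) - 4 = -3 + 6*P)
(-5 + 1/(-1 + 6))*(-3) + 5*b(-4) = (-5 + 1/(-1 + 6))*(-3) + 5*(-3 + 6*(-4)) = (-5 + 1/5)*(-3) + 5*(-3 - 24) = (-5 + 1/5)*(-3) + 5*(-27) = -24/5*(-3) - 135 = 72/5 - 135 = -603/5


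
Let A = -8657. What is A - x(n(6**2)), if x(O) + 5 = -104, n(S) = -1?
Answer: -8548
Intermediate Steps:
x(O) = -109 (x(O) = -5 - 104 = -109)
A - x(n(6**2)) = -8657 - 1*(-109) = -8657 + 109 = -8548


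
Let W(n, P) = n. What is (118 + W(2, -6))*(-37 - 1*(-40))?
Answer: 360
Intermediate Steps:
(118 + W(2, -6))*(-37 - 1*(-40)) = (118 + 2)*(-37 - 1*(-40)) = 120*(-37 + 40) = 120*3 = 360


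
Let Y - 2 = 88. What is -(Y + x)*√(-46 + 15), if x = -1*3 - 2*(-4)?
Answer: -95*I*√31 ≈ -528.94*I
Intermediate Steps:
x = 5 (x = -3 + 8 = 5)
Y = 90 (Y = 2 + 88 = 90)
-(Y + x)*√(-46 + 15) = -(90 + 5)*√(-46 + 15) = -95*√(-31) = -95*I*√31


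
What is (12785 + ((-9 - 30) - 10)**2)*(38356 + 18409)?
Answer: 862033290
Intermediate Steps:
(12785 + ((-9 - 30) - 10)**2)*(38356 + 18409) = (12785 + (-39 - 10)**2)*56765 = (12785 + (-49)**2)*56765 = (12785 + 2401)*56765 = 15186*56765 = 862033290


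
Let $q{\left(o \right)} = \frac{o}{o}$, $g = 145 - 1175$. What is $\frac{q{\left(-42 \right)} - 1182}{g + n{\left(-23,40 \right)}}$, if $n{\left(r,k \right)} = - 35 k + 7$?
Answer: $\frac{1181}{2423} \approx 0.48741$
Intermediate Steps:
$g = -1030$
$q{\left(o \right)} = 1$
$n{\left(r,k \right)} = 7 - 35 k$
$\frac{q{\left(-42 \right)} - 1182}{g + n{\left(-23,40 \right)}} = \frac{1 - 1182}{-1030 + \left(7 - 1400\right)} = - \frac{1181}{-1030 + \left(7 - 1400\right)} = - \frac{1181}{-1030 - 1393} = - \frac{1181}{-2423} = \left(-1181\right) \left(- \frac{1}{2423}\right) = \frac{1181}{2423}$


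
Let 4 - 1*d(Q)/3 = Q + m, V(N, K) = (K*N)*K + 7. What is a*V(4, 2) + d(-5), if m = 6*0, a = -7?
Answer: -134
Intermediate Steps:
m = 0
V(N, K) = 7 + N*K**2 (V(N, K) = N*K**2 + 7 = 7 + N*K**2)
d(Q) = 12 - 3*Q (d(Q) = 12 - 3*(Q + 0) = 12 - 3*Q)
a*V(4, 2) + d(-5) = -7*(7 + 4*2**2) + (12 - 3*(-5)) = -7*(7 + 4*4) + (12 + 15) = -7*(7 + 16) + 27 = -7*23 + 27 = -161 + 27 = -134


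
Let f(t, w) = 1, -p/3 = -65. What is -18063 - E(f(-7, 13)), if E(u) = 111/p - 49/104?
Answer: -9392811/520 ≈ -18063.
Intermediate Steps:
p = 195 (p = -3*(-65) = 195)
E(u) = 51/520 (E(u) = 111/195 - 49/104 = 111*(1/195) - 49*1/104 = 37/65 - 49/104 = 51/520)
-18063 - E(f(-7, 13)) = -18063 - 1*51/520 = -18063 - 51/520 = -9392811/520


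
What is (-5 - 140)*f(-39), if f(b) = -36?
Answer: 5220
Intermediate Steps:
(-5 - 140)*f(-39) = (-5 - 140)*(-36) = -145*(-36) = 5220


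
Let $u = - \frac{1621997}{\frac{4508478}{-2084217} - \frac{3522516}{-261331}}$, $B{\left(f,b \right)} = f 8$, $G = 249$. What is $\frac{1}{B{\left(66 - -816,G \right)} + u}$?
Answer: $- \frac{2054494221918}{279988134701431765} \approx -7.3378 \cdot 10^{-6}$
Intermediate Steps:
$B{\left(f,b \right)} = 8 f$
$u = - \frac{294484645931285173}{2054494221918}$ ($u = - \frac{1621997}{4508478 \left(- \frac{1}{2084217}\right) - - \frac{3522516}{261331}} = - \frac{1621997}{- \frac{1502826}{694739} + \frac{3522516}{261331}} = - \frac{1621997}{\frac{2054494221918}{181556837609}} = \left(-1621997\right) \frac{181556837609}{2054494221918} = - \frac{294484645931285173}{2054494221918} \approx -1.4334 \cdot 10^{5}$)
$\frac{1}{B{\left(66 - -816,G \right)} + u} = \frac{1}{8 \left(66 - -816\right) - \frac{294484645931285173}{2054494221918}} = \frac{1}{8 \left(66 + 816\right) - \frac{294484645931285173}{2054494221918}} = \frac{1}{8 \cdot 882 - \frac{294484645931285173}{2054494221918}} = \frac{1}{7056 - \frac{294484645931285173}{2054494221918}} = \frac{1}{- \frac{279988134701431765}{2054494221918}} = - \frac{2054494221918}{279988134701431765}$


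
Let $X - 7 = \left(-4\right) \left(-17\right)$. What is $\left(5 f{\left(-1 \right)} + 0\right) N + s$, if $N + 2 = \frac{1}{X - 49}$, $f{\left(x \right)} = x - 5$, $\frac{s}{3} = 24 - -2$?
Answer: $\frac{1779}{13} \approx 136.85$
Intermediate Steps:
$s = 78$ ($s = 3 \left(24 - -2\right) = 3 \left(24 + 2\right) = 3 \cdot 26 = 78$)
$f{\left(x \right)} = -5 + x$ ($f{\left(x \right)} = x - 5 = -5 + x$)
$X = 75$ ($X = 7 - -68 = 7 + 68 = 75$)
$N = - \frac{51}{26}$ ($N = -2 + \frac{1}{75 - 49} = -2 + \frac{1}{26} = - \frac{51}{26} \approx -1.9615$)
$\left(5 f{\left(-1 \right)} + 0\right) N + s = \left(5 \left(-5 - 1\right) + 0\right) \left(- \frac{51}{26}\right) + 78 = \left(5 \left(-6\right) + 0\right) \left(- \frac{51}{26}\right) + 78 = \left(-30 + 0\right) \left(- \frac{51}{26}\right) + 78 = \left(-30\right) \left(- \frac{51}{26}\right) + 78 = \frac{765}{13} + 78 = \frac{1779}{13}$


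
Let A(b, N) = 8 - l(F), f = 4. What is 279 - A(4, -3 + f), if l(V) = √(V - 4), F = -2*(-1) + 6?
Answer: 273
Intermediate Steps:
F = 8 (F = 2 + 6 = 8)
l(V) = √(-4 + V)
A(b, N) = 6 (A(b, N) = 8 - √(-4 + 8) = 8 - √4 = 8 - 1*2 = 8 - 2 = 6)
279 - A(4, -3 + f) = 279 - 1*6 = 279 - 6 = 273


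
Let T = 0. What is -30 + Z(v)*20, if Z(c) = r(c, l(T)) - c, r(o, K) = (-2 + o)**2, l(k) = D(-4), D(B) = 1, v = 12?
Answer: 1730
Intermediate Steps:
l(k) = 1
Z(c) = (-2 + c)**2 - c
-30 + Z(v)*20 = -30 + ((-2 + 12)**2 - 1*12)*20 = -30 + (10**2 - 12)*20 = -30 + (100 - 12)*20 = -30 + 88*20 = -30 + 1760 = 1730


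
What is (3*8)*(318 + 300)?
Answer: 14832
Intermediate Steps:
(3*8)*(318 + 300) = 24*618 = 14832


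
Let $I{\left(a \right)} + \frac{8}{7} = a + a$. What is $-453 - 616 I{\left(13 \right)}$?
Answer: $-15765$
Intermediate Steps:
$I{\left(a \right)} = - \frac{8}{7} + 2 a$ ($I{\left(a \right)} = - \frac{8}{7} + \left(a + a\right) = - \frac{8}{7} + 2 a$)
$-453 - 616 I{\left(13 \right)} = -453 - 616 \left(- \frac{8}{7} + 2 \cdot 13\right) = -453 - 616 \left(- \frac{8}{7} + 26\right) = -453 - 15312 = -15765$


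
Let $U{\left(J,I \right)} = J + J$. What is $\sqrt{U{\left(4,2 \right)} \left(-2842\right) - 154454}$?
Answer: $i \sqrt{177190} \approx 420.94 i$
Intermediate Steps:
$U{\left(J,I \right)} = 2 J$
$\sqrt{U{\left(4,2 \right)} \left(-2842\right) - 154454} = \sqrt{2 \cdot 4 \left(-2842\right) - 154454} = \sqrt{8 \left(-2842\right) - 154454} = \sqrt{-22736 - 154454} = \sqrt{-177190} = i \sqrt{177190}$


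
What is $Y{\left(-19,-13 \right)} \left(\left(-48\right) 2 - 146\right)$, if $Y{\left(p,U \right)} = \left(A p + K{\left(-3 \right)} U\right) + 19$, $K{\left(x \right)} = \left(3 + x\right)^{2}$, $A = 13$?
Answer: $55176$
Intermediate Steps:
$Y{\left(p,U \right)} = 19 + 13 p$ ($Y{\left(p,U \right)} = \left(13 p + \left(3 - 3\right)^{2} U\right) + 19 = \left(13 p + 0^{2} U\right) + 19 = \left(13 p + 0 U\right) + 19 = \left(13 p + 0\right) + 19 = 13 p + 19 = 19 + 13 p$)
$Y{\left(-19,-13 \right)} \left(\left(-48\right) 2 - 146\right) = \left(19 + 13 \left(-19\right)\right) \left(\left(-48\right) 2 - 146\right) = \left(19 - 247\right) \left(-96 - 146\right) = \left(-228\right) \left(-242\right) = 55176$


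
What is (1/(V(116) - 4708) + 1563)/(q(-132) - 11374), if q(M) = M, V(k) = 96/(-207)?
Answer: -507793623/3738115304 ≈ -0.13584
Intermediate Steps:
V(k) = -32/69 (V(k) = 96*(-1/207) = -32/69)
(1/(V(116) - 4708) + 1563)/(q(-132) - 11374) = (1/(-32/69 - 4708) + 1563)/(-132 - 11374) = (1/(-324884/69) + 1563)/(-11506) = (-69/324884 + 1563)*(-1/11506) = (507793623/324884)*(-1/11506) = -507793623/3738115304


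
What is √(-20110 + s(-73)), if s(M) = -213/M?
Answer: I*√107150641/73 ≈ 141.8*I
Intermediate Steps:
√(-20110 + s(-73)) = √(-20110 - 213/(-73)) = √(-20110 - 213*(-1/73)) = √(-20110 + 213/73) = √(-1467817/73) = I*√107150641/73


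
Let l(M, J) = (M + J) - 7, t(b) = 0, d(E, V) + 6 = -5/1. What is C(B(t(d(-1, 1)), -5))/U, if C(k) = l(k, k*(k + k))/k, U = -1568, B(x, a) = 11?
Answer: -123/8624 ≈ -0.014263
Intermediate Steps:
d(E, V) = -11 (d(E, V) = -6 - 5/1 = -6 - 5*1 = -6 - 5 = -11)
l(M, J) = -7 + J + M (l(M, J) = (J + M) - 7 = -7 + J + M)
C(k) = (-7 + k + 2*k**2)/k (C(k) = (-7 + k*(k + k) + k)/k = (-7 + k*(2*k) + k)/k = (-7 + 2*k**2 + k)/k = (-7 + k + 2*k**2)/k)
C(B(t(d(-1, 1)), -5))/U = (1 - 7/11 + 2*11)/(-1568) = (1 - 7*1/11 + 22)*(-1/1568) = (1 - 7/11 + 22)*(-1/1568) = (246/11)*(-1/1568) = -123/8624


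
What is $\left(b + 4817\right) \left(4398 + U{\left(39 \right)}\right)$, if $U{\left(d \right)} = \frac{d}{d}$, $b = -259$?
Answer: $20050642$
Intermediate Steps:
$U{\left(d \right)} = 1$
$\left(b + 4817\right) \left(4398 + U{\left(39 \right)}\right) = \left(-259 + 4817\right) \left(4398 + 1\right) = 4558 \cdot 4399 = 20050642$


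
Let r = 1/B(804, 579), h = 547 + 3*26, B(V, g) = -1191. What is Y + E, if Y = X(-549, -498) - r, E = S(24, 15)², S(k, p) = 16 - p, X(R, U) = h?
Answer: 745567/1191 ≈ 626.00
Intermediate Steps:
h = 625 (h = 547 + 78 = 625)
X(R, U) = 625
r = -1/1191 (r = 1/(-1191) = -1/1191 ≈ -0.00083963)
E = 1 (E = (16 - 1*15)² = (16 - 15)² = 1² = 1)
Y = 744376/1191 (Y = 625 - 1*(-1/1191) = 625 + 1/1191 = 744376/1191 ≈ 625.00)
Y + E = 744376/1191 + 1 = 745567/1191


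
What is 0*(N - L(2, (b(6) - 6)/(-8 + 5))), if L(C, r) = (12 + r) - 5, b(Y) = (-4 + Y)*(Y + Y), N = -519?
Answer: 0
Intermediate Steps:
b(Y) = 2*Y*(-4 + Y) (b(Y) = (-4 + Y)*(2*Y) = 2*Y*(-4 + Y))
L(C, r) = 7 + r
0*(N - L(2, (b(6) - 6)/(-8 + 5))) = 0*(-519 - (7 + (2*6*(-4 + 6) - 6)/(-8 + 5))) = 0*(-519 - (7 + (2*6*2 - 6)/(-3))) = 0*(-519 - (7 + (24 - 6)*(-⅓))) = 0*(-519 - (7 + 18*(-⅓))) = 0*(-519 - (7 - 6)) = 0*(-519 - 1*1) = 0*(-519 - 1) = 0*(-520) = 0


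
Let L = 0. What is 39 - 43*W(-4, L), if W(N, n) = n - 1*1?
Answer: 82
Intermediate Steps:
W(N, n) = -1 + n (W(N, n) = n - 1 = -1 + n)
39 - 43*W(-4, L) = 39 - 43*(-1 + 0) = 39 - 43*(-1) = 39 + 43 = 82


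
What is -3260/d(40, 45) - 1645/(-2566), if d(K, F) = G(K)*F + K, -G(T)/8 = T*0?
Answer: -103742/1283 ≈ -80.859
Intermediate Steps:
G(T) = 0 (G(T) = -8*T*0 = -8*0 = 0)
d(K, F) = K (d(K, F) = 0*F + K = 0 + K = K)
-3260/d(40, 45) - 1645/(-2566) = -3260/40 - 1645/(-2566) = -3260*1/40 - 1645*(-1/2566) = -163/2 + 1645/2566 = -103742/1283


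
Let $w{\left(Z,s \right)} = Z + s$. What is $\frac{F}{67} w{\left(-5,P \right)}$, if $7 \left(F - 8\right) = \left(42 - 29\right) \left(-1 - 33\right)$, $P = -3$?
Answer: $\frac{3088}{469} \approx 6.5842$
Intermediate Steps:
$F = - \frac{386}{7}$ ($F = 8 + \frac{\left(42 - 29\right) \left(-1 - 33\right)}{7} = 8 + \frac{13 \left(-34\right)}{7} = 8 + \frac{1}{7} \left(-442\right) = 8 - \frac{442}{7} = - \frac{386}{7} \approx -55.143$)
$\frac{F}{67} w{\left(-5,P \right)} = - \frac{386}{7 \cdot 67} \left(-5 - 3\right) = \left(- \frac{386}{7}\right) \frac{1}{67} \left(-8\right) = \left(- \frac{386}{469}\right) \left(-8\right) = \frac{3088}{469}$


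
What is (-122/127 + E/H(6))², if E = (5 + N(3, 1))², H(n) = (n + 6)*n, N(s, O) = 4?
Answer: 27889/1032256 ≈ 0.027018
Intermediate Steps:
H(n) = n*(6 + n) (H(n) = (6 + n)*n = n*(6 + n))
E = 81 (E = (5 + 4)² = 9² = 81)
(-122/127 + E/H(6))² = (-122/127 + 81/((6*(6 + 6))))² = (-122*1/127 + 81/((6*12)))² = (-122/127 + 81/72)² = (-122/127 + 81*(1/72))² = (-122/127 + 9/8)² = (167/1016)² = 27889/1032256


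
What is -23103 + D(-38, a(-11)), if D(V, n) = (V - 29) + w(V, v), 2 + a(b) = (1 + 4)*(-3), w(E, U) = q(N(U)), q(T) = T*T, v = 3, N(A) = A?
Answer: -23161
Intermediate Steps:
q(T) = T**2
w(E, U) = U**2
a(b) = -17 (a(b) = -2 + (1 + 4)*(-3) = -2 + 5*(-3) = -2 - 15 = -17)
D(V, n) = -20 + V (D(V, n) = (V - 29) + 3**2 = (-29 + V) + 9 = -20 + V)
-23103 + D(-38, a(-11)) = -23103 + (-20 - 38) = -23103 - 58 = -23161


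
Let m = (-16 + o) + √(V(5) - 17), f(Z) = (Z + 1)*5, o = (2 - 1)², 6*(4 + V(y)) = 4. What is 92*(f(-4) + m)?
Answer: -2760 + 92*I*√183/3 ≈ -2760.0 + 414.85*I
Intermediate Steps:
V(y) = -10/3 (V(y) = -4 + (⅙)*4 = -4 + ⅔ = -10/3)
o = 1 (o = 1² = 1)
f(Z) = 5 + 5*Z (f(Z) = (1 + Z)*5 = 5 + 5*Z)
m = -15 + I*√183/3 (m = (-16 + 1) + √(-10/3 - 17) = -15 + √(-61/3) = -15 + I*√183/3 ≈ -15.0 + 4.5092*I)
92*(f(-4) + m) = 92*((5 + 5*(-4)) + (-15 + I*√183/3)) = 92*((5 - 20) + (-15 + I*√183/3)) = 92*(-15 + (-15 + I*√183/3)) = 92*(-30 + I*√183/3) = -2760 + 92*I*√183/3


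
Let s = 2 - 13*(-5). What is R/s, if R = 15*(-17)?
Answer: -255/67 ≈ -3.8060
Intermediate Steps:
R = -255
s = 67 (s = 2 + 65 = 67)
R/s = -255/67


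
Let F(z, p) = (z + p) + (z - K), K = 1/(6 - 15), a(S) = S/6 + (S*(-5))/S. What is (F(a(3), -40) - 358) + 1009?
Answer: 5419/9 ≈ 602.11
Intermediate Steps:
a(S) = -5 + S/6 (a(S) = S*(1/6) + (-5*S)/S = S/6 - 5 = -5 + S/6)
K = -1/9 (K = 1/(-9) = -1/9 ≈ -0.11111)
F(z, p) = 1/9 + p + 2*z (F(z, p) = (z + p) + (z - 1*(-1/9)) = (p + z) + (z + 1/9) = (p + z) + (1/9 + z) = 1/9 + p + 2*z)
(F(a(3), -40) - 358) + 1009 = ((1/9 - 40 + 2*(-5 + (1/6)*3)) - 358) + 1009 = ((1/9 - 40 + 2*(-5 + 1/2)) - 358) + 1009 = ((1/9 - 40 + 2*(-9/2)) - 358) + 1009 = ((1/9 - 40 - 9) - 358) + 1009 = (-440/9 - 358) + 1009 = -3662/9 + 1009 = 5419/9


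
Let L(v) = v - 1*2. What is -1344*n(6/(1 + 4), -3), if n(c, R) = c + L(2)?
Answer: -8064/5 ≈ -1612.8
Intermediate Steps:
L(v) = -2 + v (L(v) = v - 2 = -2 + v)
n(c, R) = c (n(c, R) = c + (-2 + 2) = c + 0 = c)
-1344*n(6/(1 + 4), -3) = -8064/(1 + 4) = -8064/5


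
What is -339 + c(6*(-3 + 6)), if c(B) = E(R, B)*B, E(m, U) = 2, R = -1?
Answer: -303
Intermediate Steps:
c(B) = 2*B
-339 + c(6*(-3 + 6)) = -339 + 2*(6*(-3 + 6)) = -339 + 2*(6*3) = -339 + 2*18 = -339 + 36 = -303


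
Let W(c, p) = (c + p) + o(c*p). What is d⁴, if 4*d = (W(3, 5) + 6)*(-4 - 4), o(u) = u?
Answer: 11316496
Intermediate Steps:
W(c, p) = c + p + c*p (W(c, p) = (c + p) + c*p = c + p + c*p)
d = -58 (d = (((3 + 5 + 3*5) + 6)*(-4 - 4))/4 = (((3 + 5 + 15) + 6)*(-8))/4 = ((23 + 6)*(-8))/4 = (29*(-8))/4 = (¼)*(-232) = -58)
d⁴ = (-58)⁴ = 11316496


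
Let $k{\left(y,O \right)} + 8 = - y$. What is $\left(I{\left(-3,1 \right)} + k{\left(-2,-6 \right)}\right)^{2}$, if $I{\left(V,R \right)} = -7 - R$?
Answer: $196$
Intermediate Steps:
$k{\left(y,O \right)} = -8 - y$
$\left(I{\left(-3,1 \right)} + k{\left(-2,-6 \right)}\right)^{2} = \left(\left(-7 - 1\right) - 6\right)^{2} = \left(\left(-7 - 1\right) + \left(-8 + 2\right)\right)^{2} = \left(-8 - 6\right)^{2} = \left(-14\right)^{2} = 196$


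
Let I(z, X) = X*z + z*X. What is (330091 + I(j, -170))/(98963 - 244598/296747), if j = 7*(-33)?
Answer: 121260023357/29366728763 ≈ 4.1292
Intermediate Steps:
j = -231
I(z, X) = 2*X*z (I(z, X) = X*z + X*z = 2*X*z)
(330091 + I(j, -170))/(98963 - 244598/296747) = (330091 + 2*(-170)*(-231))/(98963 - 244598/296747) = (330091 + 78540)/(98963 - 244598*1/296747) = 408631/(98963 - 244598/296747) = 408631/(29366728763/296747) = 408631*(296747/29366728763) = 121260023357/29366728763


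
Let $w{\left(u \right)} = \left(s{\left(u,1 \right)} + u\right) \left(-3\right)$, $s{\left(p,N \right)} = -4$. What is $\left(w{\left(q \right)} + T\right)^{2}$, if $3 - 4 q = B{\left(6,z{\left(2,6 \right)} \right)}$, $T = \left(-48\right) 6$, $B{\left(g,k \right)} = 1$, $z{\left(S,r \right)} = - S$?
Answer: $\frac{308025}{4} \approx 77006.0$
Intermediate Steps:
$T = -288$
$q = \frac{1}{2}$ ($q = \frac{3}{4} - \frac{1}{4} = \frac{1}{2} \approx 0.5$)
$w{\left(u \right)} = 12 - 3 u$ ($w{\left(u \right)} = \left(-4 + u\right) \left(-3\right) = 12 - 3 u$)
$\left(w{\left(q \right)} + T\right)^{2} = \left(\left(12 - \frac{3}{2}\right) - 288\right)^{2} = \left(\frac{21}{2} - 288\right)^{2} = \left(- \frac{555}{2}\right)^{2} = \frac{308025}{4}$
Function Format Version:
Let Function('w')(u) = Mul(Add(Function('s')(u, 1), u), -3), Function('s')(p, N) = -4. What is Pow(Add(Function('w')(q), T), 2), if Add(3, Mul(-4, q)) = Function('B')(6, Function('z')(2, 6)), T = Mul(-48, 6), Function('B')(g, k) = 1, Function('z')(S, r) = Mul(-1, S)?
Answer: Rational(308025, 4) ≈ 77006.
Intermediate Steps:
T = -288
q = Rational(1, 2) (q = Add(Rational(3, 4), Mul(Rational(-1, 4), 1)) = Add(Rational(3, 4), Rational(-1, 4)) = Rational(1, 2) ≈ 0.50000)
Function('w')(u) = Add(12, Mul(-3, u)) (Function('w')(u) = Mul(Add(-4, u), -3) = Add(12, Mul(-3, u)))
Pow(Add(Function('w')(q), T), 2) = Pow(Add(Add(12, Mul(-3, Rational(1, 2))), -288), 2) = Pow(Add(Add(12, Rational(-3, 2)), -288), 2) = Pow(Add(Rational(21, 2), -288), 2) = Pow(Rational(-555, 2), 2) = Rational(308025, 4)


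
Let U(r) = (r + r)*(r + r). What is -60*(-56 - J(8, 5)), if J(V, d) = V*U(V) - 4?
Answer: 126000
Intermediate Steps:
U(r) = 4*r² (U(r) = (2*r)*(2*r) = 4*r²)
J(V, d) = -4 + 4*V³ (J(V, d) = V*(4*V²) - 4 = 4*V³ - 4 = -4 + 4*V³)
-60*(-56 - J(8, 5)) = -60*(-56 - (-4 + 4*8³)) = -60*(-56 - (-4 + 4*512)) = -60*(-56 - (-4 + 2048)) = -60*(-56 - 1*2044) = -60*(-56 - 2044) = -60*(-2100) = 126000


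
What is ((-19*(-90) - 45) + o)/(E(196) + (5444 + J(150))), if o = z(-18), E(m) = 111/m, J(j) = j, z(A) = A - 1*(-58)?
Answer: 6076/19937 ≈ 0.30476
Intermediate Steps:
z(A) = 58 + A (z(A) = A + 58 = 58 + A)
o = 40 (o = 58 - 18 = 40)
((-19*(-90) - 45) + o)/(E(196) + (5444 + J(150))) = ((-19*(-90) - 45) + 40)/(111/196 + (5444 + 150)) = ((1710 - 45) + 40)/(111*(1/196) + 5594) = (1665 + 40)/(111/196 + 5594) = 1705/(1096535/196) = 1705*(196/1096535) = 6076/19937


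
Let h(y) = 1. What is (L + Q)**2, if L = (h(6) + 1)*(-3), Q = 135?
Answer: 16641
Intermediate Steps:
L = -6 (L = (1 + 1)*(-3) = 2*(-3) = -6)
(L + Q)**2 = (-6 + 135)**2 = 129**2 = 16641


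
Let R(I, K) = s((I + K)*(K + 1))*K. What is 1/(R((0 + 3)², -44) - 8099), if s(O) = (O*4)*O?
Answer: -1/398652499 ≈ -2.5085e-9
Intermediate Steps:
s(O) = 4*O² (s(O) = (4*O)*O = 4*O²)
R(I, K) = 4*K*(1 + K)²*(I + K)² (R(I, K) = (4*((I + K)*(K + 1))²)*K = (4*((I + K)*(1 + K))²)*K = (4*((1 + K)*(I + K))²)*K = (4*((1 + K)²*(I + K)²))*K = (4*(1 + K)²*(I + K)²)*K = 4*K*(1 + K)²*(I + K)²)
1/(R((0 + 3)², -44) - 8099) = 1/(4*(-44)*((0 + 3)² - 44 + (-44)² + (0 + 3)²*(-44))² - 8099) = 1/(4*(-44)*(3² - 44 + 1936 + 3²*(-44))² - 8099) = 1/(4*(-44)*(9 - 44 + 1936 + 9*(-44))² - 8099) = 1/(4*(-44)*(9 - 44 + 1936 - 396)² - 8099) = 1/(4*(-44)*1505² - 8099) = 1/(4*(-44)*2265025 - 8099) = 1/(-398644400 - 8099) = 1/(-398652499) = -1/398652499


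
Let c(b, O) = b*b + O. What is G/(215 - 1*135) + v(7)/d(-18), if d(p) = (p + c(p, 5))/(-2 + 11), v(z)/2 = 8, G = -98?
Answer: -9479/12440 ≈ -0.76198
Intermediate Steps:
v(z) = 16 (v(z) = 2*8 = 16)
c(b, O) = O + b² (c(b, O) = b² + O = O + b²)
d(p) = 5/9 + p/9 + p²/9 (d(p) = (p + (5 + p²))/(-2 + 11) = (5 + p + p²)/9 = (5 + p + p²)*(⅑) = 5/9 + p/9 + p²/9)
G/(215 - 1*135) + v(7)/d(-18) = -98/(215 - 1*135) + 16/(5/9 + (⅑)*(-18) + (⅑)*(-18)²) = -98/(215 - 135) + 16/(5/9 - 2 + (⅑)*324) = -98/80 + 16/(5/9 - 2 + 36) = -98*1/80 + 16/(311/9) = -49/40 + 16*(9/311) = -49/40 + 144/311 = -9479/12440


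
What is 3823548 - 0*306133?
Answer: 3823548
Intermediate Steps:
3823548 - 0*306133 = 3823548 - 1*0 = 3823548 + 0 = 3823548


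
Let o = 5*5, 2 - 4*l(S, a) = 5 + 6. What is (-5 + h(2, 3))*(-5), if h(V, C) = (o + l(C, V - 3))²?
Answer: -41005/16 ≈ -2562.8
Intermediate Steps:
l(S, a) = -9/4 (l(S, a) = ½ - (5 + 6)/4 = ½ - ¼*11 = ½ - 11/4 = -9/4)
o = 25
h(V, C) = 8281/16 (h(V, C) = (25 - 9/4)² = (91/4)² = 8281/16)
(-5 + h(2, 3))*(-5) = (-5 + 8281/16)*(-5) = (8201/16)*(-5) = -41005/16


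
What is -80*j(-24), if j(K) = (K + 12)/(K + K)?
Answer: -20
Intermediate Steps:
j(K) = (12 + K)/(2*K) (j(K) = (12 + K)/((2*K)) = (12 + K)*(1/(2*K)) = (12 + K)/(2*K))
-80*j(-24) = -40*(12 - 24)/(-24) = -40*(-1)*(-12)/24 = -80*¼ = -20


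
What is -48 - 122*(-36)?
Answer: 4344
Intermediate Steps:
-48 - 122*(-36) = -48 + 4392 = 4344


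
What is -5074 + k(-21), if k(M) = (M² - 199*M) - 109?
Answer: -563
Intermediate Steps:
k(M) = -109 + M² - 199*M
-5074 + k(-21) = -5074 + (-109 + (-21)² - 199*(-21)) = -5074 + (-109 + 441 + 4179) = -5074 + 4511 = -563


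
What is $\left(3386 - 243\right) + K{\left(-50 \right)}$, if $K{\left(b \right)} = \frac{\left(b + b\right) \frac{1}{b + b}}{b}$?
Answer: $\frac{157149}{50} \approx 3143.0$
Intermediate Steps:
$K{\left(b \right)} = \frac{1}{b}$ ($K{\left(b \right)} = \frac{2 b \frac{1}{2 b}}{b} = 1 \frac{1}{b} = \frac{1}{b}$)
$\left(3386 - 243\right) + K{\left(-50 \right)} = \left(3386 - 243\right) + \frac{1}{-50} = 3143 - \frac{1}{50} = \frac{157149}{50}$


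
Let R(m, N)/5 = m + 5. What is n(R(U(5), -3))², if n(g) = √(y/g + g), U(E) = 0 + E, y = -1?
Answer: 2499/50 ≈ 49.980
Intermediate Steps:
U(E) = E
R(m, N) = 25 + 5*m (R(m, N) = 5*(m + 5) = 5*(5 + m) = 25 + 5*m)
n(g) = √(g - 1/g) (n(g) = √(-1/g + g) = √(g - 1/g))
n(R(U(5), -3))² = (√((25 + 5*5) - 1/(25 + 5*5)))² = (√((25 + 25) - 1/(25 + 25)))² = (√(50 - 1/50))² = (√(2499/50))² = (7*√102/10)² = 2499/50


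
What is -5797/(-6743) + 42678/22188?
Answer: 6309115/2266874 ≈ 2.7832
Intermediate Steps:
-5797/(-6743) + 42678/22188 = -5797*(-1/6743) + 42678*(1/22188) = 527/613 + 7113/3698 = 6309115/2266874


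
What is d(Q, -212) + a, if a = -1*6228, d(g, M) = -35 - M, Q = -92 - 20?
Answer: -6051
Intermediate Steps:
Q = -112
a = -6228
d(Q, -212) + a = (-35 - 1*(-212)) - 6228 = (-35 + 212) - 6228 = 177 - 6228 = -6051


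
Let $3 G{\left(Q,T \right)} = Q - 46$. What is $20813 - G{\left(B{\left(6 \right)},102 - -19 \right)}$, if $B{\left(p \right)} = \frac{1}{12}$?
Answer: $\frac{749819}{36} \approx 20828.0$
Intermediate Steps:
$B{\left(p \right)} = \frac{1}{12}$
$G{\left(Q,T \right)} = - \frac{46}{3} + \frac{Q}{3}$ ($G{\left(Q,T \right)} = \frac{Q - 46}{3} = \frac{-46 + Q}{3} = - \frac{46}{3} + \frac{Q}{3}$)
$20813 - G{\left(B{\left(6 \right)},102 - -19 \right)} = 20813 - \left(- \frac{46}{3} + \frac{1}{3} \cdot \frac{1}{12}\right) = 20813 - \left(- \frac{46}{3} + \frac{1}{36}\right) = 20813 - - \frac{551}{36} = 20813 + \frac{551}{36} = \frac{749819}{36}$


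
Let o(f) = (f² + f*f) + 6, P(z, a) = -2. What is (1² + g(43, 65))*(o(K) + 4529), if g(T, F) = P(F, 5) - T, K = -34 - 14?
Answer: -402292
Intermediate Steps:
K = -48
g(T, F) = -2 - T
o(f) = 6 + 2*f² (o(f) = (f² + f²) + 6 = 2*f² + 6 = 6 + 2*f²)
(1² + g(43, 65))*(o(K) + 4529) = (1² + (-2 - 1*43))*((6 + 2*(-48)²) + 4529) = (1 + (-2 - 43))*((6 + 2*2304) + 4529) = (1 - 45)*((6 + 4608) + 4529) = -44*(4614 + 4529) = -44*9143 = -402292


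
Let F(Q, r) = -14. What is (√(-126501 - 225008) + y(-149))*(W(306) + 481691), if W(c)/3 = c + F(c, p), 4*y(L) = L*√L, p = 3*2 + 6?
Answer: I*(482567*√351509 - 71902483*√149/4) ≈ 6.6685e+7*I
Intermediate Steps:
p = 12 (p = 6 + 6 = 12)
y(L) = L^(3/2)/4 (y(L) = (L*√L)/4 = L^(3/2)/4)
W(c) = -42 + 3*c (W(c) = 3*(c - 14) = 3*(-14 + c) = -42 + 3*c)
(√(-126501 - 225008) + y(-149))*(W(306) + 481691) = (√(-126501 - 225008) + (-149)^(3/2)/4)*((-42 + 3*306) + 481691) = (√(-351509) + (-149*I*√149)/4)*((-42 + 918) + 481691) = (I*√351509 - 149*I*√149/4)*(876 + 481691) = (I*√351509 - 149*I*√149/4)*482567 = 482567*I*√351509 - 71902483*I*√149/4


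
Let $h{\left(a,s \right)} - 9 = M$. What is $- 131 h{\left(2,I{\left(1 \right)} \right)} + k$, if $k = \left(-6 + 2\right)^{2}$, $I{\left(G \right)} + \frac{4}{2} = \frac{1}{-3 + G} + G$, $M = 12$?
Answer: $-2735$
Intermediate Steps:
$I{\left(G \right)} = -2 + G + \frac{1}{-3 + G}$ ($I{\left(G \right)} = -2 + \left(\frac{1}{-3 + G} + G\right) = -2 + \left(G + \frac{1}{-3 + G}\right) = -2 + G + \frac{1}{-3 + G}$)
$h{\left(a,s \right)} = 21$ ($h{\left(a,s \right)} = 9 + 12 = 21$)
$k = 16$ ($k = \left(-4\right)^{2} = 16$)
$- 131 h{\left(2,I{\left(1 \right)} \right)} + k = \left(-131\right) 21 + 16 = -2751 + 16 = -2735$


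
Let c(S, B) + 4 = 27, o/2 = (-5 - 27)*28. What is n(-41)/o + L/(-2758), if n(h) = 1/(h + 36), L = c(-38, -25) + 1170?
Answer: -763323/1765120 ≈ -0.43245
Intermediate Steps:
o = -1792 (o = 2*((-5 - 27)*28) = 2*(-32*28) = 2*(-896) = -1792)
c(S, B) = 23 (c(S, B) = -4 + 27 = 23)
L = 1193 (L = 23 + 1170 = 1193)
n(h) = 1/(36 + h)
n(-41)/o + L/(-2758) = 1/((36 - 41)*(-1792)) + 1193/(-2758) = -1/1792/(-5) + 1193*(-1/2758) = -⅕*(-1/1792) - 1193/2758 = 1/8960 - 1193/2758 = -763323/1765120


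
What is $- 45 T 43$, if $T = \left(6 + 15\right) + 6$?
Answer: $-52245$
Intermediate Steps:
$T = 27$ ($T = 21 + 6 = 27$)
$- 45 T 43 = \left(-45\right) 27 \cdot 43 = \left(-1215\right) 43 = -52245$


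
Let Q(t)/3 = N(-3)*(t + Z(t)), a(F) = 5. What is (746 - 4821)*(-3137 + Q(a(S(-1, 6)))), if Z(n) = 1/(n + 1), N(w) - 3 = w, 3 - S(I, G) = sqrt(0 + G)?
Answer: 12783275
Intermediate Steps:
S(I, G) = 3 - sqrt(G) (S(I, G) = 3 - sqrt(0 + G) = 3 - sqrt(G))
N(w) = 3 + w
Z(n) = 1/(1 + n)
Q(t) = 0 (Q(t) = 3*((3 - 3)*(t + 1/(1 + t))) = 3*(0*(t + 1/(1 + t))) = 3*0 = 0)
(746 - 4821)*(-3137 + Q(a(S(-1, 6)))) = (746 - 4821)*(-3137 + 0) = -4075*(-3137) = 12783275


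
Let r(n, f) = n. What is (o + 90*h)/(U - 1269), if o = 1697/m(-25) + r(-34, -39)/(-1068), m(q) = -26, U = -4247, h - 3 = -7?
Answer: 210857/2735148 ≈ 0.077092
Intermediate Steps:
h = -4 (h = 3 - 7 = -4)
o = -226439/3471 (o = 1697/(-26) - 34/(-1068) = 1697*(-1/26) - 34*(-1/1068) = -1697/26 + 17/534 = -226439/3471 ≈ -65.237)
(o + 90*h)/(U - 1269) = (-226439/3471 + 90*(-4))/(-4247 - 1269) = (-226439/3471 - 360)/(-5516) = -1475999/3471*(-1/5516) = 210857/2735148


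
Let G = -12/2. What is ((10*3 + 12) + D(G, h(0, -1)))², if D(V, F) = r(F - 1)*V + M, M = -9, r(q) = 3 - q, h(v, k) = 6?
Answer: 2025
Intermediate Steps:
G = -6 (G = -12*½ = -6)
D(V, F) = -9 + V*(4 - F) (D(V, F) = (3 - (F - 1))*V - 9 = (3 - (-1 + F))*V - 9 = (3 + (1 - F))*V - 9 = (4 - F)*V - 9 = V*(4 - F) - 9 = -9 + V*(4 - F))
((10*3 + 12) + D(G, h(0, -1)))² = ((10*3 + 12) + (-9 - 1*(-6)*(-4 + 6)))² = ((30 + 12) + (-9 - 1*(-6)*2))² = (42 + (-9 + 12))² = (42 + 3)² = 45² = 2025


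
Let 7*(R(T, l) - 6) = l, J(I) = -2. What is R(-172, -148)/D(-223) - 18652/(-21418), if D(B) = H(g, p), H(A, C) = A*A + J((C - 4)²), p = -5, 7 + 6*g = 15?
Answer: 5173475/74963 ≈ 69.014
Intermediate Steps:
g = 4/3 (g = -7/6 + (⅙)*15 = -7/6 + 5/2 = 4/3 ≈ 1.3333)
R(T, l) = 6 + l/7
H(A, C) = -2 + A² (H(A, C) = A*A - 2 = A² - 2 = -2 + A²)
D(B) = -2/9 (D(B) = -2 + (4/3)² = -2 + 16/9 = -2/9)
R(-172, -148)/D(-223) - 18652/(-21418) = (6 + (⅐)*(-148))/(-2/9) - 18652/(-21418) = (6 - 148/7)*(-9/2) - 18652*(-1/21418) = -106/7*(-9/2) + 9326/10709 = 477/7 + 9326/10709 = 5173475/74963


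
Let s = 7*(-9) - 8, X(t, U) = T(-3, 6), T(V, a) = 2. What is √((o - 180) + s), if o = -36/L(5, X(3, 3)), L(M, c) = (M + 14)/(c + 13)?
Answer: I*√100871/19 ≈ 16.716*I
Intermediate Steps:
X(t, U) = 2
L(M, c) = (14 + M)/(13 + c)
o = -540/19 (o = -36*(13 + 2)/(14 + 5) = -36/(19/15) = -36/((1/15)*19) = -36/19/15 = -36*15/19 = -540/19 ≈ -28.421)
s = -71 (s = -63 - 8 = -71)
√((o - 180) + s) = √((-540/19 - 180) - 71) = √(-3960/19 - 71) = √(-5309/19) = I*√100871/19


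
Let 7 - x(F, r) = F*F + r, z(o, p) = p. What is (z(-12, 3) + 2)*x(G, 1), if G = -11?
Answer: -575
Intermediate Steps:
x(F, r) = 7 - r - F**2 (x(F, r) = 7 - (F*F + r) = 7 - (F**2 + r) = 7 - (r + F**2) = 7 + (-r - F**2) = 7 - r - F**2)
(z(-12, 3) + 2)*x(G, 1) = (3 + 2)*(7 - 1*1 - 1*(-11)**2) = 5*(7 - 1 - 1*121) = 5*(7 - 1 - 121) = 5*(-115) = -575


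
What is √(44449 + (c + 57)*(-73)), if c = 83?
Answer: √34229 ≈ 185.01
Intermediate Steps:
√(44449 + (c + 57)*(-73)) = √(44449 + (83 + 57)*(-73)) = √(44449 + 140*(-73)) = √(44449 - 10220) = √34229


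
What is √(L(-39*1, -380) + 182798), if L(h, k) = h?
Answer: √182759 ≈ 427.50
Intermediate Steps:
√(L(-39*1, -380) + 182798) = √(-39*1 + 182798) = √(-39 + 182798) = √182759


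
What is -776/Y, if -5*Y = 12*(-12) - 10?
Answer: -1940/77 ≈ -25.195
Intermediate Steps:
Y = 154/5 (Y = -(12*(-12) - 10)/5 = -(-144 - 10)/5 = -⅕*(-154) = 154/5 ≈ 30.800)
-776/Y = -776/154/5 = -776*5/154 = -1940/77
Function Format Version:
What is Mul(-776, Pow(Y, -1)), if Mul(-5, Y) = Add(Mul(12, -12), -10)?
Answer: Rational(-1940, 77) ≈ -25.195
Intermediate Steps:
Y = Rational(154, 5) (Y = Mul(Rational(-1, 5), Add(Mul(12, -12), -10)) = Mul(Rational(-1, 5), Add(-144, -10)) = Mul(Rational(-1, 5), -154) = Rational(154, 5) ≈ 30.800)
Mul(-776, Pow(Y, -1)) = Mul(-776, Pow(Rational(154, 5), -1)) = Mul(-776, Rational(5, 154)) = Rational(-1940, 77)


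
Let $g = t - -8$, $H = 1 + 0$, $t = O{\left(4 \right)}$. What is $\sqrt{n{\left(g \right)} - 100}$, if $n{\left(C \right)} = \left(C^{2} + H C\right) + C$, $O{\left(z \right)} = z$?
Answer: $2 \sqrt{17} \approx 8.2462$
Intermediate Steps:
$t = 4$
$H = 1$
$g = 12$ ($g = 4 - -8 = 4 + 8 = 12$)
$n{\left(C \right)} = C^{2} + 2 C$ ($n{\left(C \right)} = \left(C^{2} + 1 C\right) + C = \left(C^{2} + C\right) + C = \left(C + C^{2}\right) + C = C^{2} + 2 C$)
$\sqrt{n{\left(g \right)} - 100} = \sqrt{12 \left(2 + 12\right) - 100} = \sqrt{12 \cdot 14 - 100} = \sqrt{168 - 100} = \sqrt{68} = 2 \sqrt{17}$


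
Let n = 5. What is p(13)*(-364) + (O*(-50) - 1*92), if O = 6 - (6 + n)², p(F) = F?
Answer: 926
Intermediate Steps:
O = -115 (O = 6 - (6 + 5)² = 6 - 1*11² = 6 - 1*121 = 6 - 121 = -115)
p(13)*(-364) + (O*(-50) - 1*92) = 13*(-364) + (-115*(-50) - 1*92) = -4732 + (5750 - 92) = -4732 + 5658 = 926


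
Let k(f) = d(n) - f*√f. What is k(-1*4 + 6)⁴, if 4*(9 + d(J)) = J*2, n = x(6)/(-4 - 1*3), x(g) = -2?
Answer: 23971088/2401 + 2101056*√2/343 ≈ 18647.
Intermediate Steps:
n = 2/7 (n = -2/(-4 - 1*3) = -2/(-4 - 3) = -2/(-7) = -2*(-⅐) = 2/7 ≈ 0.28571)
d(J) = -9 + J/2 (d(J) = -9 + (J*2)/4 = -9 + (2*J)/4 = -9 + J/2)
k(f) = -62/7 - f^(3/2) (k(f) = (-9 + (½)*(2/7)) - f*√f = (-9 + ⅐) - f^(3/2) = -62/7 - f^(3/2))
k(-1*4 + 6)⁴ = (-62/7 - (-1*4 + 6)^(3/2))⁴ = (-62/7 - (-4 + 6)^(3/2))⁴ = (-62/7 - 2^(3/2))⁴ = (-62/7 - 2*√2)⁴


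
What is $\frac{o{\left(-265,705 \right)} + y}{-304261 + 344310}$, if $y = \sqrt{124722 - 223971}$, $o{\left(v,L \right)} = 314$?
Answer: $\frac{314}{40049} + \frac{i \sqrt{99249}}{40049} \approx 0.0078404 + 0.0078663 i$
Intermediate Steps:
$y = i \sqrt{99249}$ ($y = \sqrt{-99249} = i \sqrt{99249} \approx 315.04 i$)
$\frac{o{\left(-265,705 \right)} + y}{-304261 + 344310} = \frac{314 + i \sqrt{99249}}{-304261 + 344310} = \frac{314 + i \sqrt{99249}}{40049} = \left(314 + i \sqrt{99249}\right) \frac{1}{40049} = \frac{314}{40049} + \frac{i \sqrt{99249}}{40049}$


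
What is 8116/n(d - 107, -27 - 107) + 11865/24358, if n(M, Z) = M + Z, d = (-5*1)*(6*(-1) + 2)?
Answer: -195067363/5383118 ≈ -36.237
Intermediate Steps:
d = 20 (d = -5*(-6 + 2) = -5*(-4) = 20)
8116/n(d - 107, -27 - 107) + 11865/24358 = 8116/((20 - 107) + (-27 - 107)) + 11865/24358 = 8116/(-87 - 134) + 11865*(1/24358) = 8116/(-221) + 11865/24358 = 8116*(-1/221) + 11865/24358 = -8116/221 + 11865/24358 = -195067363/5383118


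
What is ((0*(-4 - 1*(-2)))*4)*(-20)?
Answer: 0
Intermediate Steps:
((0*(-4 - 1*(-2)))*4)*(-20) = ((0*(-4 + 2))*4)*(-20) = ((0*(-2))*4)*(-20) = (0*4)*(-20) = 0*(-20) = 0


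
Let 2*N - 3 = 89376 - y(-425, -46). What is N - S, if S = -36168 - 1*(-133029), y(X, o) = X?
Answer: -51959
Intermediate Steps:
S = 96861 (S = -36168 + 133029 = 96861)
N = 44902 (N = 3/2 + (89376 - 1*(-425))/2 = 3/2 + (89376 + 425)/2 = 3/2 + (1/2)*89801 = 3/2 + 89801/2 = 44902)
N - S = 44902 - 1*96861 = 44902 - 96861 = -51959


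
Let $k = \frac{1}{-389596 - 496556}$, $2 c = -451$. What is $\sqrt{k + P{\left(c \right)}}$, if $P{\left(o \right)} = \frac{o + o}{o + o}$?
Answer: $\frac{\sqrt{196316120238}}{443076} \approx 1.0$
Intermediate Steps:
$c = - \frac{451}{2}$ ($c = \frac{1}{2} \left(-451\right) = - \frac{451}{2} \approx -225.5$)
$P{\left(o \right)} = 1$ ($P{\left(o \right)} = \frac{2 o}{2 o} = 2 o \frac{1}{2 o} = 1$)
$k = - \frac{1}{886152}$ ($k = \frac{1}{-886152} = - \frac{1}{886152} \approx -1.1285 \cdot 10^{-6}$)
$\sqrt{k + P{\left(c \right)}} = \sqrt{- \frac{1}{886152} + 1} = \sqrt{\frac{886151}{886152}} = \frac{\sqrt{196316120238}}{443076}$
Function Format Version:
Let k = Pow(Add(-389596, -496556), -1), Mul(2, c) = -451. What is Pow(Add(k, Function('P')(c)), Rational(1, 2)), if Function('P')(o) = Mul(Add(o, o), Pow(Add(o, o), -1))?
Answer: Mul(Rational(1, 443076), Pow(196316120238, Rational(1, 2))) ≈ 1.0000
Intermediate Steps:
c = Rational(-451, 2) (c = Mul(Rational(1, 2), -451) = Rational(-451, 2) ≈ -225.50)
Function('P')(o) = 1 (Function('P')(o) = Mul(Mul(2, o), Pow(Mul(2, o), -1)) = Mul(Mul(2, o), Mul(Rational(1, 2), Pow(o, -1))) = 1)
k = Rational(-1, 886152) (k = Pow(-886152, -1) = Rational(-1, 886152) ≈ -1.1285e-6)
Pow(Add(k, Function('P')(c)), Rational(1, 2)) = Pow(Add(Rational(-1, 886152), 1), Rational(1, 2)) = Pow(Rational(886151, 886152), Rational(1, 2)) = Mul(Rational(1, 443076), Pow(196316120238, Rational(1, 2)))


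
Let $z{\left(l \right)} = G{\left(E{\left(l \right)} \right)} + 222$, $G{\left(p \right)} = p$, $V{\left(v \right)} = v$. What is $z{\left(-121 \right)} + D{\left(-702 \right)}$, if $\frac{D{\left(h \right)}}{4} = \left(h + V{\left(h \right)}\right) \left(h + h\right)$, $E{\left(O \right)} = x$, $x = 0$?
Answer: $7885086$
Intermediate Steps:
$E{\left(O \right)} = 0$
$D{\left(h \right)} = 16 h^{2}$ ($D{\left(h \right)} = 4 \left(h + h\right) \left(h + h\right) = 4 \cdot 2 h 2 h = 4 \cdot 4 h^{2} = 16 h^{2}$)
$z{\left(l \right)} = 222$ ($z{\left(l \right)} = 0 + 222 = 222$)
$z{\left(-121 \right)} + D{\left(-702 \right)} = 222 + 16 \left(-702\right)^{2} = 222 + 16 \cdot 492804 = 222 + 7884864 = 7885086$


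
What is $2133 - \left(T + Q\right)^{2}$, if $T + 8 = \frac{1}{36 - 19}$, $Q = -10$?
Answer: $\frac{523412}{289} \approx 1811.1$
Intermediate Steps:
$T = - \frac{135}{17}$ ($T = -8 + \frac{1}{36 - 19} = -8 + \frac{1}{17} = - \frac{135}{17} \approx -7.9412$)
$2133 - \left(T + Q\right)^{2} = 2133 - \left(- \frac{135}{17} - 10\right)^{2} = 2133 - \left(- \frac{305}{17}\right)^{2} = 2133 - \frac{93025}{289} = \frac{523412}{289}$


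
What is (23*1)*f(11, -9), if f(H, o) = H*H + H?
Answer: 3036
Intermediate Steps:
f(H, o) = H + H**2 (f(H, o) = H**2 + H = H + H**2)
(23*1)*f(11, -9) = (23*1)*(11*(1 + 11)) = 23*(11*12) = 23*132 = 3036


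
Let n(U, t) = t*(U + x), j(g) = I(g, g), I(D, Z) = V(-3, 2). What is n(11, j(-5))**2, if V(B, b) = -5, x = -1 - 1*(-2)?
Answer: 3600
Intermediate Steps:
x = 1 (x = -1 + 2 = 1)
I(D, Z) = -5
j(g) = -5
n(U, t) = t*(1 + U) (n(U, t) = t*(U + 1) = t*(1 + U))
n(11, j(-5))**2 = (-5*(1 + 11))**2 = (-5*12)**2 = (-60)**2 = 3600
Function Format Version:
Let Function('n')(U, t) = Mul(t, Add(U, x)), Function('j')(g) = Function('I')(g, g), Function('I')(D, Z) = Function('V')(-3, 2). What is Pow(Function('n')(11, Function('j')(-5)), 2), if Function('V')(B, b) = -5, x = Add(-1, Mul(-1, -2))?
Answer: 3600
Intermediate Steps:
x = 1 (x = Add(-1, 2) = 1)
Function('I')(D, Z) = -5
Function('j')(g) = -5
Function('n')(U, t) = Mul(t, Add(1, U)) (Function('n')(U, t) = Mul(t, Add(U, 1)) = Mul(t, Add(1, U)))
Pow(Function('n')(11, Function('j')(-5)), 2) = Pow(Mul(-5, Add(1, 11)), 2) = Pow(Mul(-5, 12), 2) = Pow(-60, 2) = 3600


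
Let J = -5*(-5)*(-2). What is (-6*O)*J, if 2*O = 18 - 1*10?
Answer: 1200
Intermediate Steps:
J = -50 (J = 25*(-2) = -50)
O = 4 (O = (18 - 1*10)/2 = (18 - 10)/2 = (1/2)*8 = 4)
(-6*O)*J = -6*4*(-50) = -24*(-50) = 1200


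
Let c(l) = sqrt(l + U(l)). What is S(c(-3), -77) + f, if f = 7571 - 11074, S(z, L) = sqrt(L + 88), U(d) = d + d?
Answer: -3503 + sqrt(11) ≈ -3499.7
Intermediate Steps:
U(d) = 2*d
c(l) = sqrt(3)*sqrt(l) (c(l) = sqrt(l + 2*l) = sqrt(3*l) = sqrt(3)*sqrt(l))
S(z, L) = sqrt(88 + L)
f = -3503
S(c(-3), -77) + f = sqrt(88 - 77) - 3503 = sqrt(11) - 3503 = -3503 + sqrt(11)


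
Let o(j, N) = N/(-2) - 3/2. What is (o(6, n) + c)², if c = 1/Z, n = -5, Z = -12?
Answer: 121/144 ≈ 0.84028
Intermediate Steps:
o(j, N) = -3/2 - N/2 (o(j, N) = N*(-½) - 3*½ = -N/2 - 3/2 = -3/2 - N/2)
c = -1/12 (c = 1/(-12) = -1/12 ≈ -0.083333)
(o(6, n) + c)² = ((-3/2 - ½*(-5)) - 1/12)² = ((-3/2 + 5/2) - 1/12)² = (1 - 1/12)² = (11/12)² = 121/144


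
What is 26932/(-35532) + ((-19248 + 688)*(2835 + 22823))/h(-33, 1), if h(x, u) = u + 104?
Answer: -40287582541/8883 ≈ -4.5354e+6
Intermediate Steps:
h(x, u) = 104 + u
26932/(-35532) + ((-19248 + 688)*(2835 + 22823))/h(-33, 1) = 26932/(-35532) + ((-19248 + 688)*(2835 + 22823))/(104 + 1) = 26932*(-1/35532) - 18560*25658/105 = -6733/8883 - 476212480*1/105 = -6733/8883 - 95242496/21 = -40287582541/8883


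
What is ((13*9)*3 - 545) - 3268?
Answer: -3462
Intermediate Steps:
((13*9)*3 - 545) - 3268 = (117*3 - 545) - 3268 = (351 - 545) - 3268 = -194 - 3268 = -3462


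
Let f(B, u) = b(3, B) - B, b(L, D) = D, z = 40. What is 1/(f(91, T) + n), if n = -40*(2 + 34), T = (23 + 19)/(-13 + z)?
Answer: -1/1440 ≈ -0.00069444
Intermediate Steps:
T = 14/9 (T = (23 + 19)/(-13 + 40) = 42/27 = 42*(1/27) = 14/9 ≈ 1.5556)
n = -1440 (n = -40*36 = -1440)
f(B, u) = 0 (f(B, u) = B - B = 0)
1/(f(91, T) + n) = 1/(0 - 1440) = 1/(-1440) = -1/1440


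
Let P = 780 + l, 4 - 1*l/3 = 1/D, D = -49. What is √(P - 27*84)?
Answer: I*√72321/7 ≈ 38.418*I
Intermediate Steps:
l = 591/49 (l = 12 - 3/(-49) = 12 - 3*(-1/49) = 12 + 3/49 = 591/49 ≈ 12.061)
P = 38811/49 (P = 780 + 591/49 = 38811/49 ≈ 792.06)
√(P - 27*84) = √(38811/49 - 27*84) = √(38811/49 - 2268) = √(-72321/49) = I*√72321/7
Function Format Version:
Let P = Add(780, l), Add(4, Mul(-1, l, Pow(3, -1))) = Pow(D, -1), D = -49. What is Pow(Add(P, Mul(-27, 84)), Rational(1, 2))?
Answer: Mul(Rational(1, 7), I, Pow(72321, Rational(1, 2))) ≈ Mul(38.418, I)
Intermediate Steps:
l = Rational(591, 49) (l = Add(12, Mul(-3, Pow(-49, -1))) = Add(12, Mul(-3, Rational(-1, 49))) = Add(12, Rational(3, 49)) = Rational(591, 49) ≈ 12.061)
P = Rational(38811, 49) (P = Add(780, Rational(591, 49)) = Rational(38811, 49) ≈ 792.06)
Pow(Add(P, Mul(-27, 84)), Rational(1, 2)) = Pow(Add(Rational(38811, 49), Mul(-27, 84)), Rational(1, 2)) = Pow(Add(Rational(38811, 49), -2268), Rational(1, 2)) = Pow(Rational(-72321, 49), Rational(1, 2)) = Mul(Rational(1, 7), I, Pow(72321, Rational(1, 2)))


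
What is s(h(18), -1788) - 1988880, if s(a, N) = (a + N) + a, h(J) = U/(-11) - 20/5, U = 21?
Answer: -21897478/11 ≈ -1.9907e+6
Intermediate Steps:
h(J) = -65/11 (h(J) = 21/(-11) - 20/5 = 21*(-1/11) - 20*⅕ = -21/11 - 4 = -65/11)
s(a, N) = N + 2*a (s(a, N) = (N + a) + a = N + 2*a)
s(h(18), -1788) - 1988880 = (-1788 + 2*(-65/11)) - 1988880 = (-1788 - 130/11) - 1988880 = -19798/11 - 1988880 = -21897478/11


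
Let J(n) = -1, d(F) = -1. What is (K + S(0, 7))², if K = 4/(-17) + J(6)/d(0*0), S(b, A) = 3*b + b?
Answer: 169/289 ≈ 0.58477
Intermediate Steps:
S(b, A) = 4*b
K = 13/17 (K = 4/(-17) - 1/(-1) = 4*(-1/17) - 1*(-1) = -4/17 + 1 = 13/17 ≈ 0.76471)
(K + S(0, 7))² = (13/17 + 4*0)² = (13/17 + 0)² = (13/17)² = 169/289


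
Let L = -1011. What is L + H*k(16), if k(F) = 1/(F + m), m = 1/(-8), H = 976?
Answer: -120589/127 ≈ -949.52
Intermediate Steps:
m = -1/8 ≈ -0.12500
k(F) = 1/(-1/8 + F) (k(F) = 1/(F - 1/8) = 1/(-1/8 + F))
L + H*k(16) = -1011 + 976*(8/(-1 + 8*16)) = -1011 + 976*(8/(-1 + 128)) = -1011 + 976*(8/127) = -1011 + 7808/127 = -120589/127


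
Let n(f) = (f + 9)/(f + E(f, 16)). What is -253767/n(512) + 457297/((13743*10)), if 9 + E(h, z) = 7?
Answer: -17786113141363/71601030 ≈ -2.4841e+5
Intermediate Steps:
E(h, z) = -2 (E(h, z) = -9 + 7 = -2)
n(f) = (9 + f)/(-2 + f) (n(f) = (f + 9)/(f - 2) = (9 + f)/(-2 + f))
-253767/n(512) + 457297/((13743*10)) = -253767*(-2 + 512)/(9 + 512) + 457297/((13743*10)) = -253767/(521/510) + 457297/137430 = -253767/((1/510)*521) + 457297*(1/137430) = -253767/521/510 + 457297/137430 = -253767*510/521 + 457297/137430 = -129421170/521 + 457297/137430 = -17786113141363/71601030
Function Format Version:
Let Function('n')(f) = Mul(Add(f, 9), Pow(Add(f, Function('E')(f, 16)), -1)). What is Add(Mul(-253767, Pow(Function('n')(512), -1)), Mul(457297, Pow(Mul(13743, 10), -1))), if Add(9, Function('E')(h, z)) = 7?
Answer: Rational(-17786113141363, 71601030) ≈ -2.4841e+5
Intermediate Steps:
Function('E')(h, z) = -2 (Function('E')(h, z) = Add(-9, 7) = -2)
Function('n')(f) = Mul(Pow(Add(-2, f), -1), Add(9, f)) (Function('n')(f) = Mul(Add(f, 9), Pow(Add(f, -2), -1)) = Mul(Add(9, f), Pow(Add(-2, f), -1)) = Mul(Pow(Add(-2, f), -1), Add(9, f)))
Add(Mul(-253767, Pow(Function('n')(512), -1)), Mul(457297, Pow(Mul(13743, 10), -1))) = Add(Mul(-253767, Pow(Mul(Pow(Add(-2, 512), -1), Add(9, 512)), -1)), Mul(457297, Pow(Mul(13743, 10), -1))) = Add(Mul(-253767, Pow(Mul(Pow(510, -1), 521), -1)), Mul(457297, Pow(137430, -1))) = Add(Mul(-253767, Pow(Mul(Rational(1, 510), 521), -1)), Mul(457297, Rational(1, 137430))) = Add(Mul(-253767, Pow(Rational(521, 510), -1)), Rational(457297, 137430)) = Add(Mul(-253767, Rational(510, 521)), Rational(457297, 137430)) = Add(Rational(-129421170, 521), Rational(457297, 137430)) = Rational(-17786113141363, 71601030)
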